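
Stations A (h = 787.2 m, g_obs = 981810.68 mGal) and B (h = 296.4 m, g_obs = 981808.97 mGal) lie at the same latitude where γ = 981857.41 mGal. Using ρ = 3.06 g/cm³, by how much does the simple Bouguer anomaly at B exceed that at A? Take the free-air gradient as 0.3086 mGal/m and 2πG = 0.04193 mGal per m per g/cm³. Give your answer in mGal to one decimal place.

-90.2

Δg_SB(A) = 981810.68 − 981857.41 + 0.3086×787.2 − 0.04193×3.06×787.2 = 95.20 mGal
Δg_SB(B) = 981808.97 − 981857.41 + 0.3086×296.4 − 0.04193×3.06×296.4 = 5.00 mGal
Difference = 5.00 − (95.20) = -90.20 mGal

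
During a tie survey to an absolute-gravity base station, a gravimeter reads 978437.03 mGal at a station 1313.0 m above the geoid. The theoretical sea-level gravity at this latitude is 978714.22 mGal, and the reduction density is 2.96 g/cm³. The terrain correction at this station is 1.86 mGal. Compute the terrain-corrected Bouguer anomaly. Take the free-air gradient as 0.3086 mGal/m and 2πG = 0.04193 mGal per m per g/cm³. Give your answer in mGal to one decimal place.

Free-air correction = 0.3086 × 1313.0 = 405.19 mGal
Free-air anomaly = 978437.03 − 978714.22 + (405.19) = 128.00 mGal
Bouguer slab correction = 0.04193 × 2.96 × 1313.0 = 162.96 mGal
Simple Bouguer anomaly = 128.00 − (162.96) = -34.96 mGal
Complete Bouguer anomaly = -34.96 + 1.86 = -33.10 mGal

-33.1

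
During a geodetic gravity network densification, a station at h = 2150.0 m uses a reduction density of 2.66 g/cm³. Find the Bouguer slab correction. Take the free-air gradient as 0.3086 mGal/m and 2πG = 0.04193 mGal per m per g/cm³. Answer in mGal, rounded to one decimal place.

239.8

Bouguer slab correction = 0.04193 × 2.66 × 2150.0 = 239.8 mGal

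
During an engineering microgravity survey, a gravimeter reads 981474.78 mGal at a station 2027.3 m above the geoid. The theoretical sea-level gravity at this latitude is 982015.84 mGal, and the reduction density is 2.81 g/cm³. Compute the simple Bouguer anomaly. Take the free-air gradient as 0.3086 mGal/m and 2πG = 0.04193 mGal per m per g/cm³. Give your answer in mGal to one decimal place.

-154.3

Free-air correction = 0.3086 × 2027.3 = 625.62 mGal
Free-air anomaly = 981474.78 − 982015.84 + (625.62) = 84.56 mGal
Bouguer slab correction = 0.04193 × 2.81 × 2027.3 = 238.86 mGal
Simple Bouguer anomaly = 84.56 − (238.86) = -154.30 mGal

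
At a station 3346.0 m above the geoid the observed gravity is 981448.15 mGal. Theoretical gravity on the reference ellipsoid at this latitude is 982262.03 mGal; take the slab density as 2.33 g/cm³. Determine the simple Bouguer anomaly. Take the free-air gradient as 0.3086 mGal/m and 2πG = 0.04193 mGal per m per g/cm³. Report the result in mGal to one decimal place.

Free-air correction = 0.3086 × 3346.0 = 1032.58 mGal
Free-air anomaly = 981448.15 − 982262.03 + (1032.58) = 218.70 mGal
Bouguer slab correction = 0.04193 × 2.33 × 3346.0 = 326.89 mGal
Simple Bouguer anomaly = 218.70 − (326.89) = -108.19 mGal

-108.2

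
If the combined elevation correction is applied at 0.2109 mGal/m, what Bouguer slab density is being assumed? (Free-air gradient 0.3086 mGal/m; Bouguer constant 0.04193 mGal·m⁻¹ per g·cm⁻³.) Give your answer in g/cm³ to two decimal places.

2.33

0.2109 = 0.3086 − 0.04193 × ρ
ρ = (0.3086 − 0.2109) / 0.04193 = 2.33 g/cm³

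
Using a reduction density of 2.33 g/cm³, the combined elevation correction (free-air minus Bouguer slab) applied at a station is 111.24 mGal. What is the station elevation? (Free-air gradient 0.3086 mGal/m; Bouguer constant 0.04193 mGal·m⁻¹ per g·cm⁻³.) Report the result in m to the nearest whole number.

Combined gradient = 0.3086 − 0.04193 × 2.33 = 0.2109031 mGal/m
h = 111.24 / 0.2109031 = 527.45 m

527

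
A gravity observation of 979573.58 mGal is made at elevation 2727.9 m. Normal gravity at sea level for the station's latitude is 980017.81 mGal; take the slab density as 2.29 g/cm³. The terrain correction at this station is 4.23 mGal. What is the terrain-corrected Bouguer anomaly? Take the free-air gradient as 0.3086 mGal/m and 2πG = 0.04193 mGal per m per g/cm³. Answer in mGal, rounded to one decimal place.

139.9

Free-air correction = 0.3086 × 2727.9 = 841.83 mGal
Free-air anomaly = 979573.58 − 980017.81 + (841.83) = 397.60 mGal
Bouguer slab correction = 0.04193 × 2.29 × 2727.9 = 261.93 mGal
Simple Bouguer anomaly = 397.60 − (261.93) = 135.67 mGal
Complete Bouguer anomaly = 135.67 + 4.23 = 139.90 mGal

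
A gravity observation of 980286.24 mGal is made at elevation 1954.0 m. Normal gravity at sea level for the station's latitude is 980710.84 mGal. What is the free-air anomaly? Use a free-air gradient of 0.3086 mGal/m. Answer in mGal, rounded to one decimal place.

178.4

Free-air correction = 0.3086 × 1954.0 = 603.00 mGal
Free-air anomaly = 980286.24 − 980710.84 + (603.00) = 178.40 mGal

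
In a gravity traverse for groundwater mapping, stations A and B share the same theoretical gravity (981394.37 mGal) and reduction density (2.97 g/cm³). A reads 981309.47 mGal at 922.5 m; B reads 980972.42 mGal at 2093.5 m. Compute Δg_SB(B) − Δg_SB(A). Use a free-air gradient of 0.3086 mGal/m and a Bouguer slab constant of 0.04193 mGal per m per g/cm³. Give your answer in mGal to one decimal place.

-121.5

Δg_SB(A) = 981309.47 − 981394.37 + 0.3086×922.5 − 0.04193×2.97×922.5 = 84.90 mGal
Δg_SB(B) = 980972.42 − 981394.37 + 0.3086×2093.5 − 0.04193×2.97×2093.5 = -36.60 mGal
Difference = -36.60 − (84.90) = -121.50 mGal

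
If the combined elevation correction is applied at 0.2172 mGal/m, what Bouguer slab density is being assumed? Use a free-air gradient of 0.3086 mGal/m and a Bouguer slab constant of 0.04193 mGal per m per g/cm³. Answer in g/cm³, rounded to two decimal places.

0.2172 = 0.3086 − 0.04193 × ρ
ρ = (0.3086 − 0.2172) / 0.04193 = 2.18 g/cm³

2.18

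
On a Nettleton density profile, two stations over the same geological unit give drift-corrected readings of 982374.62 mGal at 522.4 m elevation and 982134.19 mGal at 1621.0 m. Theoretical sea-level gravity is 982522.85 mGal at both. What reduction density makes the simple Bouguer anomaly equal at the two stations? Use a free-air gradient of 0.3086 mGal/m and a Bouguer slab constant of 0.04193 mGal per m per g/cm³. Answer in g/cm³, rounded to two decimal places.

2.14

Δg_obs = 982134.19 − 982374.62 = -240.43 mGal over Δh = 1621.0 − 522.4 = 1098.6 m
Equal Bouguer anomalies ⇒ Δg_obs + (0.3086 − 0.04193ρ)·Δh = 0
0.3086 − 0.04193ρ = −Δg_obs/Δh = 0.21885
ρ = (0.3086 − 0.21885) / 0.04193 = 2.14 g/cm³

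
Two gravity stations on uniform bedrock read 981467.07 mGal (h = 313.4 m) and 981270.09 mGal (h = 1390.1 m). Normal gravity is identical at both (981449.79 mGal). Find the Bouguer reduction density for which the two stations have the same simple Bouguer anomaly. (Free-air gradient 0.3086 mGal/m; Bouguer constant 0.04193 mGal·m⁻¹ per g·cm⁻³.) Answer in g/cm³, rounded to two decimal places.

3.00

Δg_obs = 981270.09 − 981467.07 = -196.98 mGal over Δh = 1390.1 − 313.4 = 1076.7 m
Equal Bouguer anomalies ⇒ Δg_obs + (0.3086 − 0.04193ρ)·Δh = 0
0.3086 − 0.04193ρ = −Δg_obs/Δh = 0.18295
ρ = (0.3086 − 0.18295) / 0.04193 = 3.00 g/cm³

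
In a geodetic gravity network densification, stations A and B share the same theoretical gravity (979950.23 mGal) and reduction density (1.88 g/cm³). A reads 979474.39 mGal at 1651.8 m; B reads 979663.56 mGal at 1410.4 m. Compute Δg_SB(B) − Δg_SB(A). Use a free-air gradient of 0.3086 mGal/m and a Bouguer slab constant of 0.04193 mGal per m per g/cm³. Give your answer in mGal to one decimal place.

Δg_SB(A) = 979474.39 − 979950.23 + 0.3086×1651.8 − 0.04193×1.88×1651.8 = -96.30 mGal
Δg_SB(B) = 979663.56 − 979950.23 + 0.3086×1410.4 − 0.04193×1.88×1410.4 = 37.40 mGal
Difference = 37.40 − (-96.30) = 133.70 mGal

133.7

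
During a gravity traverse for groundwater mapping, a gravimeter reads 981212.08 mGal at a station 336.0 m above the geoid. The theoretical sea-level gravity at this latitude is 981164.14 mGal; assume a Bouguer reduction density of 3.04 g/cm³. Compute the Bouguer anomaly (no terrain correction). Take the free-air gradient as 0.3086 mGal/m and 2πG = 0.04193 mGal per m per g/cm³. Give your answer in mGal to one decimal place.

108.8

Free-air correction = 0.3086 × 336.0 = 103.69 mGal
Free-air anomaly = 981212.08 − 981164.14 + (103.69) = 151.63 mGal
Bouguer slab correction = 0.04193 × 3.04 × 336.0 = 42.83 mGal
Simple Bouguer anomaly = 151.63 − (42.83) = 108.80 mGal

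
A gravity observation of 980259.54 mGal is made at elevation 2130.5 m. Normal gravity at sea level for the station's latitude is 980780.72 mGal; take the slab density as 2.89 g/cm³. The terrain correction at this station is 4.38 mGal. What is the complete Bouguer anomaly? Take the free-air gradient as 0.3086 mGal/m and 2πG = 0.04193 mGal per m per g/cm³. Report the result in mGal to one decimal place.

Free-air correction = 0.3086 × 2130.5 = 657.47 mGal
Free-air anomaly = 980259.54 − 980780.72 + (657.47) = 136.29 mGal
Bouguer slab correction = 0.04193 × 2.89 × 2130.5 = 258.17 mGal
Simple Bouguer anomaly = 136.29 − (258.17) = -121.88 mGal
Complete Bouguer anomaly = -121.88 + 4.38 = -117.50 mGal

-117.5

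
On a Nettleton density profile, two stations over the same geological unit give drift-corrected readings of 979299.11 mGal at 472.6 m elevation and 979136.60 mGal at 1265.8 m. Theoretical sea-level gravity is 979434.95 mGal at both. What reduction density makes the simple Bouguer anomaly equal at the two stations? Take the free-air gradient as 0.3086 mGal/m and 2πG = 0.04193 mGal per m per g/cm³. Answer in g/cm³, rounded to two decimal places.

2.47

Δg_obs = 979136.60 − 979299.11 = -162.51 mGal over Δh = 1265.8 − 472.6 = 793.2 m
Equal Bouguer anomalies ⇒ Δg_obs + (0.3086 − 0.04193ρ)·Δh = 0
0.3086 − 0.04193ρ = −Δg_obs/Δh = 0.20488
ρ = (0.3086 − 0.20488) / 0.04193 = 2.47 g/cm³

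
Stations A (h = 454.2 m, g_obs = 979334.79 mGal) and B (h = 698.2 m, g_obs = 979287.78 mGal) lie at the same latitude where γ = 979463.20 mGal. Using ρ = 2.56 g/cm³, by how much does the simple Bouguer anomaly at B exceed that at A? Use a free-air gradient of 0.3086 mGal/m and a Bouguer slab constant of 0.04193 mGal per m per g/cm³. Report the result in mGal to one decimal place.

Δg_SB(A) = 979334.79 − 979463.20 + 0.3086×454.2 − 0.04193×2.56×454.2 = -37.00 mGal
Δg_SB(B) = 979287.78 − 979463.20 + 0.3086×698.2 − 0.04193×2.56×698.2 = -34.90 mGal
Difference = -34.90 − (-37.00) = 2.10 mGal

2.1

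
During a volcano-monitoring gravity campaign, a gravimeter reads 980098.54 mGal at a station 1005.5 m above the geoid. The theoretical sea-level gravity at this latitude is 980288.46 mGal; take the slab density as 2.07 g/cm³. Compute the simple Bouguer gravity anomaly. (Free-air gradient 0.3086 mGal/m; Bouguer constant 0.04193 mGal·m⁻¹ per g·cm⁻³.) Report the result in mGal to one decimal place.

Free-air correction = 0.3086 × 1005.5 = 310.30 mGal
Free-air anomaly = 980098.54 − 980288.46 + (310.30) = 120.38 mGal
Bouguer slab correction = 0.04193 × 2.07 × 1005.5 = 87.27 mGal
Simple Bouguer anomaly = 120.38 − (87.27) = 33.11 mGal

33.1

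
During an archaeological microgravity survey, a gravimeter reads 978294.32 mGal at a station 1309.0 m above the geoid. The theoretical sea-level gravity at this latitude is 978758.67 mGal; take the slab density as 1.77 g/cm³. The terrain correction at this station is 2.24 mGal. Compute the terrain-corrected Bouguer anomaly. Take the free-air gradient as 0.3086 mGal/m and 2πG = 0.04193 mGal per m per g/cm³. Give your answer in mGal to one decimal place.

Free-air correction = 0.3086 × 1309.0 = 403.96 mGal
Free-air anomaly = 978294.32 − 978758.67 + (403.96) = -60.39 mGal
Bouguer slab correction = 0.04193 × 1.77 × 1309.0 = 97.15 mGal
Simple Bouguer anomaly = -60.39 − (97.15) = -157.54 mGal
Complete Bouguer anomaly = -157.54 + 2.24 = -155.30 mGal

-155.3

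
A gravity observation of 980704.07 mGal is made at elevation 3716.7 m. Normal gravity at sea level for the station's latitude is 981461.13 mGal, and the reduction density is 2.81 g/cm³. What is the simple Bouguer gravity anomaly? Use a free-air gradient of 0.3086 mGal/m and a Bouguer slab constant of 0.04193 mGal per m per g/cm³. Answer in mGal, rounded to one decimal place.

-48.0

Free-air correction = 0.3086 × 3716.7 = 1146.97 mGal
Free-air anomaly = 980704.07 − 981461.13 + (1146.97) = 389.91 mGal
Bouguer slab correction = 0.04193 × 2.81 × 3716.7 = 437.91 mGal
Simple Bouguer anomaly = 389.91 − (437.91) = -48.00 mGal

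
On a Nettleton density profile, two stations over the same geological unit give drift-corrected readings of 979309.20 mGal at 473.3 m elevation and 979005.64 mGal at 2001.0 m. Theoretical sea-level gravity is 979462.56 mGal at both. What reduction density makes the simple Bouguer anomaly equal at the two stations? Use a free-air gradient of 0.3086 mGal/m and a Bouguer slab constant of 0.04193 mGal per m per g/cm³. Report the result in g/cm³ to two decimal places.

2.62

Δg_obs = 979005.64 − 979309.20 = -303.56 mGal over Δh = 2001.0 − 473.3 = 1527.7 m
Equal Bouguer anomalies ⇒ Δg_obs + (0.3086 − 0.04193ρ)·Δh = 0
0.3086 − 0.04193ρ = −Δg_obs/Δh = 0.19870
ρ = (0.3086 − 0.19870) / 0.04193 = 2.62 g/cm³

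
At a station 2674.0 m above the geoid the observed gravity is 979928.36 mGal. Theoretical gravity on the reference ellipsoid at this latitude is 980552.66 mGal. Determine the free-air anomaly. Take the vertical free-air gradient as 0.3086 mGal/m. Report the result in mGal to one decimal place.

200.9

Free-air correction = 0.3086 × 2674.0 = 825.20 mGal
Free-air anomaly = 979928.36 − 980552.66 + (825.20) = 200.90 mGal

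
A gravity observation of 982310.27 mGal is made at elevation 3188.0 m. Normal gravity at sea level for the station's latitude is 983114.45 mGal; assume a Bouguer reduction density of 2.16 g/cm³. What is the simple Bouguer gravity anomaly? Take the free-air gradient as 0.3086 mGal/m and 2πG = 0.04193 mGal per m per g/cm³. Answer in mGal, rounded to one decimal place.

-109.1

Free-air correction = 0.3086 × 3188.0 = 983.82 mGal
Free-air anomaly = 982310.27 − 983114.45 + (983.82) = 179.64 mGal
Bouguer slab correction = 0.04193 × 2.16 × 3188.0 = 288.73 mGal
Simple Bouguer anomaly = 179.64 − (288.73) = -109.09 mGal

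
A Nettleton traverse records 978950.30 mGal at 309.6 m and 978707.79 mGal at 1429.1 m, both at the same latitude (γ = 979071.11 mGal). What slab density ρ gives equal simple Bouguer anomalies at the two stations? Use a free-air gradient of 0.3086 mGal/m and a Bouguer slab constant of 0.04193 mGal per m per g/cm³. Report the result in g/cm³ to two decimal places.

2.19

Δg_obs = 978707.79 − 978950.30 = -242.51 mGal over Δh = 1429.1 − 309.6 = 1119.5 m
Equal Bouguer anomalies ⇒ Δg_obs + (0.3086 − 0.04193ρ)·Δh = 0
0.3086 − 0.04193ρ = −Δg_obs/Δh = 0.21662
ρ = (0.3086 − 0.21662) / 0.04193 = 2.19 g/cm³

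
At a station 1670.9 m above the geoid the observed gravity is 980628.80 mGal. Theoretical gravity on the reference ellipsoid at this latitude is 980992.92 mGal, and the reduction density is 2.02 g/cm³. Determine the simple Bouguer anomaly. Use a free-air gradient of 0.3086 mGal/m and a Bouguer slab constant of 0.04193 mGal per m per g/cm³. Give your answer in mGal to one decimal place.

Free-air correction = 0.3086 × 1670.9 = 515.64 mGal
Free-air anomaly = 980628.80 − 980992.92 + (515.64) = 151.52 mGal
Bouguer slab correction = 0.04193 × 2.02 × 1670.9 = 141.52 mGal
Simple Bouguer anomaly = 151.52 − (141.52) = 10.00 mGal

10.0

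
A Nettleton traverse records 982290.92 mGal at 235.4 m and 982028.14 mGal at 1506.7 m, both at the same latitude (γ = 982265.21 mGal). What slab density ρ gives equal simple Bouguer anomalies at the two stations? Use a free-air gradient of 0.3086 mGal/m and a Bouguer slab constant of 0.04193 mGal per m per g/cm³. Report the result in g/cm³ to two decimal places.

2.43

Δg_obs = 982028.14 − 982290.92 = -262.78 mGal over Δh = 1506.7 − 235.4 = 1271.3 m
Equal Bouguer anomalies ⇒ Δg_obs + (0.3086 − 0.04193ρ)·Δh = 0
0.3086 − 0.04193ρ = −Δg_obs/Δh = 0.20670
ρ = (0.3086 − 0.20670) / 0.04193 = 2.43 g/cm³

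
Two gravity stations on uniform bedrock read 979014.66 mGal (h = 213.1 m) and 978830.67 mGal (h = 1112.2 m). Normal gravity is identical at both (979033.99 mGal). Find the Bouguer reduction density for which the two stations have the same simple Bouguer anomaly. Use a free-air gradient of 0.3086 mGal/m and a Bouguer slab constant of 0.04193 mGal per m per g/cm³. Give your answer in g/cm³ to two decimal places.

Δg_obs = 978830.67 − 979014.66 = -183.99 mGal over Δh = 1112.2 − 213.1 = 899.1 m
Equal Bouguer anomalies ⇒ Δg_obs + (0.3086 − 0.04193ρ)·Δh = 0
0.3086 − 0.04193ρ = −Δg_obs/Δh = 0.20464
ρ = (0.3086 − 0.20464) / 0.04193 = 2.48 g/cm³

2.48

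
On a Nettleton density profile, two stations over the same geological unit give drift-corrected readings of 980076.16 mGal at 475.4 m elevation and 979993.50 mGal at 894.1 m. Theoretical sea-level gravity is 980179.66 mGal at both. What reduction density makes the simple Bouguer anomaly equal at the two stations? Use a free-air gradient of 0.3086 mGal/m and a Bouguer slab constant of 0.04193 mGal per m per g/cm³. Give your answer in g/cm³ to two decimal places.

2.65

Δg_obs = 979993.50 − 980076.16 = -82.66 mGal over Δh = 894.1 − 475.4 = 418.7 m
Equal Bouguer anomalies ⇒ Δg_obs + (0.3086 − 0.04193ρ)·Δh = 0
0.3086 − 0.04193ρ = −Δg_obs/Δh = 0.19742
ρ = (0.3086 − 0.19742) / 0.04193 = 2.65 g/cm³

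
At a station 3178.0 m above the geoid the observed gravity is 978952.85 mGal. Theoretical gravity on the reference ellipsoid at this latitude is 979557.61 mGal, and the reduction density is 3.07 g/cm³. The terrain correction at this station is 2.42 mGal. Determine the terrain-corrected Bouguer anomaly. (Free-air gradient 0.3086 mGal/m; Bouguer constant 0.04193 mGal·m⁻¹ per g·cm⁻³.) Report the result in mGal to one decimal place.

-30.7

Free-air correction = 0.3086 × 3178.0 = 980.73 mGal
Free-air anomaly = 978952.85 − 979557.61 + (980.73) = 375.97 mGal
Bouguer slab correction = 0.04193 × 3.07 × 3178.0 = 409.09 mGal
Simple Bouguer anomaly = 375.97 − (409.09) = -33.12 mGal
Complete Bouguer anomaly = -33.12 + 2.42 = -30.70 mGal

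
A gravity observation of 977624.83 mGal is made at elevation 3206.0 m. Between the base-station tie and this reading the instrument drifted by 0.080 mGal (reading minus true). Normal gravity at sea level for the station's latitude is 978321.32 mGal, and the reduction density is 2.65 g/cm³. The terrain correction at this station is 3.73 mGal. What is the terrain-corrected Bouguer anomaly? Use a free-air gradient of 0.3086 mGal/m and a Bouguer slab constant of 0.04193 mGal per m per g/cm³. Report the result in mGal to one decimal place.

-59.7

Drift-corrected reading = 977624.83 − (0.080) = 977624.750 mGal
Free-air correction = 0.3086 × 3206.0 = 989.37 mGal
Free-air anomaly = 977624.750 − 978321.32 + (989.37) = 292.800 mGal
Bouguer slab correction = 0.04193 × 2.65 × 3206.0 = 356.23 mGal
Simple Bouguer anomaly = 292.800 − (356.23) = -63.430 mGal
Complete Bouguer anomaly = -63.430 + 3.73 = -59.700 mGal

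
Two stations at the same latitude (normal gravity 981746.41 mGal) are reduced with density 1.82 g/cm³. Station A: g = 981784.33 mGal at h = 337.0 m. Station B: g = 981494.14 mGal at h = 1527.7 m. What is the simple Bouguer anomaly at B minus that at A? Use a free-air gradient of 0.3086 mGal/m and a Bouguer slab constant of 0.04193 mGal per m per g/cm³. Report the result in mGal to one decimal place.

Δg_SB(A) = 981784.33 − 981746.41 + 0.3086×337.0 − 0.04193×1.82×337.0 = 116.20 mGal
Δg_SB(B) = 981494.14 − 981746.41 + 0.3086×1527.7 − 0.04193×1.82×1527.7 = 102.60 mGal
Difference = 102.60 − (116.20) = -13.60 mGal

-13.6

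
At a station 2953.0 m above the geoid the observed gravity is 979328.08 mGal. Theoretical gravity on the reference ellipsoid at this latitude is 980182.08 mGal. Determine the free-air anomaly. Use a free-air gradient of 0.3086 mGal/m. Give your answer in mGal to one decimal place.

Free-air correction = 0.3086 × 2953.0 = 911.30 mGal
Free-air anomaly = 979328.08 − 980182.08 + (911.30) = 57.30 mGal

57.3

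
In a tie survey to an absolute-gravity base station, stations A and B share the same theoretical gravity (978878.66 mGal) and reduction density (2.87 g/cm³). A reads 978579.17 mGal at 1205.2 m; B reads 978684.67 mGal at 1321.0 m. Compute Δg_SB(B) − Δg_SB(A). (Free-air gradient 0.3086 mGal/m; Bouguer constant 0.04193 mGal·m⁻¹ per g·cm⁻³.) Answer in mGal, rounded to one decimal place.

Δg_SB(A) = 978579.17 − 978878.66 + 0.3086×1205.2 − 0.04193×2.87×1205.2 = -72.60 mGal
Δg_SB(B) = 978684.67 − 978878.66 + 0.3086×1321.0 − 0.04193×2.87×1321.0 = 54.70 mGal
Difference = 54.70 − (-72.60) = 127.30 mGal

127.3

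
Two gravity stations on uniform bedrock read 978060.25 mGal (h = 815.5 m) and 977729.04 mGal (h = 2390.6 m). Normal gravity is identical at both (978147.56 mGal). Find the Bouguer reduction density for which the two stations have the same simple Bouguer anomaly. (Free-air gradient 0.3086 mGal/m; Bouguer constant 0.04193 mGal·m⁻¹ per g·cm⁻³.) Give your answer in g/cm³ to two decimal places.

Δg_obs = 977729.04 − 978060.25 = -331.21 mGal over Δh = 2390.6 − 815.5 = 1575.1 m
Equal Bouguer anomalies ⇒ Δg_obs + (0.3086 − 0.04193ρ)·Δh = 0
0.3086 − 0.04193ρ = −Δg_obs/Δh = 0.21028
ρ = (0.3086 − 0.21028) / 0.04193 = 2.34 g/cm³

2.34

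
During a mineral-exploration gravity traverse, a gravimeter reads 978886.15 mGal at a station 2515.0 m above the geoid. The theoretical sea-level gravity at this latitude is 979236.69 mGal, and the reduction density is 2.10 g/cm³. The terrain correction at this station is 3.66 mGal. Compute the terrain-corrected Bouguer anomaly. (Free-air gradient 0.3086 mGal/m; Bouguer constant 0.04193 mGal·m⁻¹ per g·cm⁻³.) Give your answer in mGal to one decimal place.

207.8

Free-air correction = 0.3086 × 2515.0 = 776.13 mGal
Free-air anomaly = 978886.15 − 979236.69 + (776.13) = 425.59 mGal
Bouguer slab correction = 0.04193 × 2.10 × 2515.0 = 221.45 mGal
Simple Bouguer anomaly = 425.59 − (221.45) = 204.14 mGal
Complete Bouguer anomaly = 204.14 + 3.66 = 207.80 mGal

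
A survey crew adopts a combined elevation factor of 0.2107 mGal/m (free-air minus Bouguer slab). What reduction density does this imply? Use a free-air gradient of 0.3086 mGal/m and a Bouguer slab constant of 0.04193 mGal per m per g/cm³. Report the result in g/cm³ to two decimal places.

2.33

0.2107 = 0.3086 − 0.04193 × ρ
ρ = (0.3086 − 0.2107) / 0.04193 = 2.33 g/cm³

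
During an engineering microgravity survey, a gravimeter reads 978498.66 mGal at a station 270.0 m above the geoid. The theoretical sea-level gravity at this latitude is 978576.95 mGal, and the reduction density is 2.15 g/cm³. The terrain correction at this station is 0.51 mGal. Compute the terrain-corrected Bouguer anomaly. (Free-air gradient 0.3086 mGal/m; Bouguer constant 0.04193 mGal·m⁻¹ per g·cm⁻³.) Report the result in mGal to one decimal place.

Free-air correction = 0.3086 × 270.0 = 83.32 mGal
Free-air anomaly = 978498.66 − 978576.95 + (83.32) = 5.03 mGal
Bouguer slab correction = 0.04193 × 2.15 × 270.0 = 24.34 mGal
Simple Bouguer anomaly = 5.03 − (24.34) = -19.31 mGal
Complete Bouguer anomaly = -19.31 + 0.51 = -18.80 mGal

-18.8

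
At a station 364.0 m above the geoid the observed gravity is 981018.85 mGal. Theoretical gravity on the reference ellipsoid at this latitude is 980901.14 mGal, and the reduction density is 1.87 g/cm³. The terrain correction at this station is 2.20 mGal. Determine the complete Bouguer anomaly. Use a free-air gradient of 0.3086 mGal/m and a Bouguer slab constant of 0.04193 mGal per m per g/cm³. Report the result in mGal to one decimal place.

Free-air correction = 0.3086 × 364.0 = 112.33 mGal
Free-air anomaly = 981018.85 − 980901.14 + (112.33) = 230.04 mGal
Bouguer slab correction = 0.04193 × 1.87 × 364.0 = 28.54 mGal
Simple Bouguer anomaly = 230.04 − (28.54) = 201.50 mGal
Complete Bouguer anomaly = 201.50 + 2.20 = 203.70 mGal

203.7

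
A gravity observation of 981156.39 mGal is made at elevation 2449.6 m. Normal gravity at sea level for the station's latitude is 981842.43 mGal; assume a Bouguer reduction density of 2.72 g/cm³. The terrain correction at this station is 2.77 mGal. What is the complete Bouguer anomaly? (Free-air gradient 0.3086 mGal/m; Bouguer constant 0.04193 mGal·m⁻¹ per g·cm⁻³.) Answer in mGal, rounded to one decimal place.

-206.7

Free-air correction = 0.3086 × 2449.6 = 755.95 mGal
Free-air anomaly = 981156.39 − 981842.43 + (755.95) = 69.91 mGal
Bouguer slab correction = 0.04193 × 2.72 × 2449.6 = 279.38 mGal
Simple Bouguer anomaly = 69.91 − (279.38) = -209.47 mGal
Complete Bouguer anomaly = -209.47 + 2.77 = -206.70 mGal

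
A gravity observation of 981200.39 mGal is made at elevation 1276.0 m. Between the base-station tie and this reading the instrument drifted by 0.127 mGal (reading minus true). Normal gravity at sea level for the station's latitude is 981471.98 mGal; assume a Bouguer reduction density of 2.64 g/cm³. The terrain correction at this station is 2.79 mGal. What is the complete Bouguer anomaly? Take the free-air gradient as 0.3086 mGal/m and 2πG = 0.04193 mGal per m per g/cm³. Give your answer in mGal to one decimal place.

-16.4

Drift-corrected reading = 981200.39 − (0.127) = 981200.263 mGal
Free-air correction = 0.3086 × 1276.0 = 393.77 mGal
Free-air anomaly = 981200.263 − 981471.98 + (393.77) = 122.053 mGal
Bouguer slab correction = 0.04193 × 2.64 × 1276.0 = 141.25 mGal
Simple Bouguer anomaly = 122.053 − (141.25) = -19.197 mGal
Complete Bouguer anomaly = -19.197 + 2.79 = -16.407 mGal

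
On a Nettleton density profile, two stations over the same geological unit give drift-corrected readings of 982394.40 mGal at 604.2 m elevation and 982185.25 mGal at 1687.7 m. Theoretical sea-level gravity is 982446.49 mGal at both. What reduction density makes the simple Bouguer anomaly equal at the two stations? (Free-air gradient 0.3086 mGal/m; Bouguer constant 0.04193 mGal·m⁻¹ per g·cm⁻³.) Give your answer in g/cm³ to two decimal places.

Δg_obs = 982185.25 − 982394.40 = -209.15 mGal over Δh = 1687.7 − 604.2 = 1083.5 m
Equal Bouguer anomalies ⇒ Δg_obs + (0.3086 − 0.04193ρ)·Δh = 0
0.3086 − 0.04193ρ = −Δg_obs/Δh = 0.19303
ρ = (0.3086 − 0.19303) / 0.04193 = 2.76 g/cm³

2.76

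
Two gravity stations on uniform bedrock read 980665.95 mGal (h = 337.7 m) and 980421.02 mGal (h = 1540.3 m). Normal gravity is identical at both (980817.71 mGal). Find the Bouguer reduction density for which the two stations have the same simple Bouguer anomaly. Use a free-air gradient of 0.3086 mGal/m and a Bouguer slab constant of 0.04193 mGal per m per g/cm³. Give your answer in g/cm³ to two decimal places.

2.50

Δg_obs = 980421.02 − 980665.95 = -244.93 mGal over Δh = 1540.3 − 337.7 = 1202.6 m
Equal Bouguer anomalies ⇒ Δg_obs + (0.3086 − 0.04193ρ)·Δh = 0
0.3086 − 0.04193ρ = −Δg_obs/Δh = 0.20367
ρ = (0.3086 − 0.20367) / 0.04193 = 2.50 g/cm³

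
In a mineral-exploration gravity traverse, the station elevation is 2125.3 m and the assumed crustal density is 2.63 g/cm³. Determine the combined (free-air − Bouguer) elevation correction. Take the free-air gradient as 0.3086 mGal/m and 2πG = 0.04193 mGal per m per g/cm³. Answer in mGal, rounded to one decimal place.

421.5

Combined gradient = 0.3086 − 0.04193 × 2.63 = 0.1983241 mGal/m
Combined elevation correction = 0.1983241 × 2125.3 = 421.5 mGal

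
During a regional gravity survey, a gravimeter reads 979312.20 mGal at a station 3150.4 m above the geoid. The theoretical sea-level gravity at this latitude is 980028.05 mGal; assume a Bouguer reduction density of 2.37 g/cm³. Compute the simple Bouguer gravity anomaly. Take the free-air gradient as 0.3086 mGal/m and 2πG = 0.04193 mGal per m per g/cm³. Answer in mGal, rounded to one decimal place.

-56.7

Free-air correction = 0.3086 × 3150.4 = 972.21 mGal
Free-air anomaly = 979312.20 − 980028.05 + (972.21) = 256.36 mGal
Bouguer slab correction = 0.04193 × 2.37 × 3150.4 = 313.07 mGal
Simple Bouguer anomaly = 256.36 − (313.07) = -56.71 mGal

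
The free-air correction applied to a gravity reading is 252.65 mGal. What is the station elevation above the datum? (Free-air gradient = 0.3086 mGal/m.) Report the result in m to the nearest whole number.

h = 252.65 / 0.3086 = 818.70 m

819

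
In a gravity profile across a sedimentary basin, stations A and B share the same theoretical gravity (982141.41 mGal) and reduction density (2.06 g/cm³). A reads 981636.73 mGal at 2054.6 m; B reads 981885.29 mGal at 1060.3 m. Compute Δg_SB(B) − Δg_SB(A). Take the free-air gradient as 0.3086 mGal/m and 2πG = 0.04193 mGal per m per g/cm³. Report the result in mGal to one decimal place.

Δg_SB(A) = 981636.73 − 982141.41 + 0.3086×2054.6 − 0.04193×2.06×2054.6 = -48.10 mGal
Δg_SB(B) = 981885.29 − 982141.41 + 0.3086×1060.3 − 0.04193×2.06×1060.3 = -20.50 mGal
Difference = -20.50 − (-48.10) = 27.60 mGal

27.6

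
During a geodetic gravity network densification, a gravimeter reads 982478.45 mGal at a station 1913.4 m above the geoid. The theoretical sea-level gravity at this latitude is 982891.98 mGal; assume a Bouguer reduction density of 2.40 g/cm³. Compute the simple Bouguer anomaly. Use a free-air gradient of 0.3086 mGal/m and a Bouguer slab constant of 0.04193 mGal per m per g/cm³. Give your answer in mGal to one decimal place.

-15.6

Free-air correction = 0.3086 × 1913.4 = 590.48 mGal
Free-air anomaly = 982478.45 − 982891.98 + (590.48) = 176.95 mGal
Bouguer slab correction = 0.04193 × 2.40 × 1913.4 = 192.55 mGal
Simple Bouguer anomaly = 176.95 − (192.55) = -15.60 mGal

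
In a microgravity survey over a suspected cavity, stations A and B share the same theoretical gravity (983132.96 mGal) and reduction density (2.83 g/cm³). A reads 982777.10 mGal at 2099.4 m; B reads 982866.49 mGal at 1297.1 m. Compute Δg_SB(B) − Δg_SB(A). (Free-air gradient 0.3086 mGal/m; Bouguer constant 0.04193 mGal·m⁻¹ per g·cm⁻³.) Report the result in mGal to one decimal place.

Δg_SB(A) = 982777.10 − 983132.96 + 0.3086×2099.4 − 0.04193×2.83×2099.4 = 42.90 mGal
Δg_SB(B) = 982866.49 − 983132.96 + 0.3086×1297.1 − 0.04193×2.83×1297.1 = -20.10 mGal
Difference = -20.10 − (42.90) = -63.00 mGal

-63.0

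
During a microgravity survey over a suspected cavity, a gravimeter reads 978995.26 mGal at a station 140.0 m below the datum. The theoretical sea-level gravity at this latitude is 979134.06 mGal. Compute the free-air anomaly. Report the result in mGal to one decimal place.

-182.0

Free-air correction = 0.3086 × -140.0 = -43.20 mGal
Free-air anomaly = 978995.26 − 979134.06 + (-43.20) = -182.00 mGal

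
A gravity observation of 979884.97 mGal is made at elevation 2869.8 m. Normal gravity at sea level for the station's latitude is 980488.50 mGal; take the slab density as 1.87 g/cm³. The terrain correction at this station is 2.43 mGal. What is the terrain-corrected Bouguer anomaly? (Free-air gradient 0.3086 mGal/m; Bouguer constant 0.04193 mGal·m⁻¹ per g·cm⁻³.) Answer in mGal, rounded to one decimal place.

Free-air correction = 0.3086 × 2869.8 = 885.62 mGal
Free-air anomaly = 979884.97 − 980488.50 + (885.62) = 282.09 mGal
Bouguer slab correction = 0.04193 × 1.87 × 2869.8 = 225.02 mGal
Simple Bouguer anomaly = 282.09 − (225.02) = 57.07 mGal
Complete Bouguer anomaly = 57.07 + 2.43 = 59.50 mGal

59.5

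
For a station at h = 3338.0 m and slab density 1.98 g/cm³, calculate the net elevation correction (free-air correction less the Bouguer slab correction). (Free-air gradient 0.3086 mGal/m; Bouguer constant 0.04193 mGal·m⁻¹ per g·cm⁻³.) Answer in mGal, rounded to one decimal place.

Combined gradient = 0.3086 − 0.04193 × 1.98 = 0.2255786 mGal/m
Combined elevation correction = 0.2255786 × 3338.0 = 753.0 mGal

753.0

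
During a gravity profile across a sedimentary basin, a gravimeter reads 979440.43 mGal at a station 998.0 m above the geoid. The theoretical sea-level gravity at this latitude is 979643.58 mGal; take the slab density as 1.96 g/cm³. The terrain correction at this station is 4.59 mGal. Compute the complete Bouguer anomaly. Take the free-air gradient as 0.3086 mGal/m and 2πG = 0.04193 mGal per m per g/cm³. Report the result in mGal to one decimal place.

27.4

Free-air correction = 0.3086 × 998.0 = 307.98 mGal
Free-air anomaly = 979440.43 − 979643.58 + (307.98) = 104.83 mGal
Bouguer slab correction = 0.04193 × 1.96 × 998.0 = 82.02 mGal
Simple Bouguer anomaly = 104.83 − (82.02) = 22.81 mGal
Complete Bouguer anomaly = 22.81 + 4.59 = 27.40 mGal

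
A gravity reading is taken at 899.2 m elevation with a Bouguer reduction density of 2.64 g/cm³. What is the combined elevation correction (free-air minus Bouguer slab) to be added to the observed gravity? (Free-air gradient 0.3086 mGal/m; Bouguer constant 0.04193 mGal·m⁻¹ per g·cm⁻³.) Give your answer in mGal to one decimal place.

Combined gradient = 0.3086 − 0.04193 × 2.64 = 0.1979048 mGal/m
Combined elevation correction = 0.1979048 × 899.2 = 178.0 mGal

178.0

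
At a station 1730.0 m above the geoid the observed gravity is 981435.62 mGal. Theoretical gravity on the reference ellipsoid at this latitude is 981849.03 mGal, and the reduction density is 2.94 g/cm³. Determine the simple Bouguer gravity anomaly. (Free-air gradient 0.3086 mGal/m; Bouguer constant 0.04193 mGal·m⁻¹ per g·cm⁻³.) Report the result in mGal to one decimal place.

-92.8

Free-air correction = 0.3086 × 1730.0 = 533.88 mGal
Free-air anomaly = 981435.62 − 981849.03 + (533.88) = 120.47 mGal
Bouguer slab correction = 0.04193 × 2.94 × 1730.0 = 213.26 mGal
Simple Bouguer anomaly = 120.47 − (213.26) = -92.79 mGal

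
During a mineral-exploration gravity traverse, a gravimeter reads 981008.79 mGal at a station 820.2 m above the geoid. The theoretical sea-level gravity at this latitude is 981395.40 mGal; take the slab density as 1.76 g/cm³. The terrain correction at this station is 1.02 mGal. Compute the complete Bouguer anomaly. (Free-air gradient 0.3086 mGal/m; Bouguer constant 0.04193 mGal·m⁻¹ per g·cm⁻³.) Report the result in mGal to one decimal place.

-193.0

Free-air correction = 0.3086 × 820.2 = 253.11 mGal
Free-air anomaly = 981008.79 − 981395.40 + (253.11) = -133.50 mGal
Bouguer slab correction = 0.04193 × 1.76 × 820.2 = 60.53 mGal
Simple Bouguer anomaly = -133.50 − (60.53) = -194.03 mGal
Complete Bouguer anomaly = -194.03 + 1.02 = -193.01 mGal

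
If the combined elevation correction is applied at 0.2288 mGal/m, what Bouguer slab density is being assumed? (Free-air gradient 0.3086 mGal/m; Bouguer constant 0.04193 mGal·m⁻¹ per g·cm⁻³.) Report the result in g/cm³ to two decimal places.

1.90

0.2288 = 0.3086 − 0.04193 × ρ
ρ = (0.3086 − 0.2288) / 0.04193 = 1.90 g/cm³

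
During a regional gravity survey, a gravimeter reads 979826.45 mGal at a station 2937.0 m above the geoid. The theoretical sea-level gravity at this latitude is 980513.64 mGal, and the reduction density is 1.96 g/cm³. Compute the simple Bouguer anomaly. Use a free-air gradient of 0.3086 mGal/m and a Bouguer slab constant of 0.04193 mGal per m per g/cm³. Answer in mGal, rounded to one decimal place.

-22.2

Free-air correction = 0.3086 × 2937.0 = 906.36 mGal
Free-air anomaly = 979826.45 − 980513.64 + (906.36) = 219.17 mGal
Bouguer slab correction = 0.04193 × 1.96 × 2937.0 = 241.37 mGal
Simple Bouguer anomaly = 219.17 − (241.37) = -22.20 mGal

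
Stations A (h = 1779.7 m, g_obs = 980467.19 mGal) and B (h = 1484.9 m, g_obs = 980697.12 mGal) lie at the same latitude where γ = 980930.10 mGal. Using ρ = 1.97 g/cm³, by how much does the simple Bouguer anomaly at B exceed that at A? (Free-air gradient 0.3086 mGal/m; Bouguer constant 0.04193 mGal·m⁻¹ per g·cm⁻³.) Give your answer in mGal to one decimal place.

163.3

Δg_SB(A) = 980467.19 − 980930.10 + 0.3086×1779.7 − 0.04193×1.97×1779.7 = -60.70 mGal
Δg_SB(B) = 980697.12 − 980930.10 + 0.3086×1484.9 − 0.04193×1.97×1484.9 = 102.60 mGal
Difference = 102.60 − (-60.70) = 163.30 mGal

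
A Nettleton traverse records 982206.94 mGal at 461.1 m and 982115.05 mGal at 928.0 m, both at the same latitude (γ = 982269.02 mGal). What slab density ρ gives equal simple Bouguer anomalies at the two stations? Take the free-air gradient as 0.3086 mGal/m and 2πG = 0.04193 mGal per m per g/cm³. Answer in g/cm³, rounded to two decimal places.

2.67

Δg_obs = 982115.05 − 982206.94 = -91.89 mGal over Δh = 928.0 − 461.1 = 466.9 m
Equal Bouguer anomalies ⇒ Δg_obs + (0.3086 − 0.04193ρ)·Δh = 0
0.3086 − 0.04193ρ = −Δg_obs/Δh = 0.19681
ρ = (0.3086 − 0.19681) / 0.04193 = 2.67 g/cm³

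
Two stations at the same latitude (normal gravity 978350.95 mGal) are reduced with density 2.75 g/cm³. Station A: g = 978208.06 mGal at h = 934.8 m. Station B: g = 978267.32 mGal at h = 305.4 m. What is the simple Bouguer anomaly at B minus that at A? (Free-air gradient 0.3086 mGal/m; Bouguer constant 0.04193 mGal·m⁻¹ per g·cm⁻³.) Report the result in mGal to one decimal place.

Δg_SB(A) = 978208.06 − 978350.95 + 0.3086×934.8 − 0.04193×2.75×934.8 = 37.80 mGal
Δg_SB(B) = 978267.32 − 978350.95 + 0.3086×305.4 − 0.04193×2.75×305.4 = -24.60 mGal
Difference = -24.60 − (37.80) = -62.40 mGal

-62.4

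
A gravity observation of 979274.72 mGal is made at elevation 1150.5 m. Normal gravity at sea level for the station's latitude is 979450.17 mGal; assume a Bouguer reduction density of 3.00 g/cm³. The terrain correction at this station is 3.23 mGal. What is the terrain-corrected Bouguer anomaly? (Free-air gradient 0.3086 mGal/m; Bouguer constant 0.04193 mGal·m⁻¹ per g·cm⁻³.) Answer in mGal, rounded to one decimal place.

Free-air correction = 0.3086 × 1150.5 = 355.04 mGal
Free-air anomaly = 979274.72 − 979450.17 + (355.04) = 179.59 mGal
Bouguer slab correction = 0.04193 × 3.00 × 1150.5 = 144.72 mGal
Simple Bouguer anomaly = 179.59 − (144.72) = 34.87 mGal
Complete Bouguer anomaly = 34.87 + 3.23 = 38.10 mGal

38.1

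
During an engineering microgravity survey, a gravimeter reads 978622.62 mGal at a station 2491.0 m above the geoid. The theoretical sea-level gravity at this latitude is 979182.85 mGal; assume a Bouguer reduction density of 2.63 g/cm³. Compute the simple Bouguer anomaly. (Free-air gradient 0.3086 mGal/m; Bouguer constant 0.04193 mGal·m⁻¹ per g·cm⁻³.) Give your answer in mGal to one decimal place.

Free-air correction = 0.3086 × 2491.0 = 768.72 mGal
Free-air anomaly = 978622.62 − 979182.85 + (768.72) = 208.49 mGal
Bouguer slab correction = 0.04193 × 2.63 × 2491.0 = 274.70 mGal
Simple Bouguer anomaly = 208.49 − (274.70) = -66.21 mGal

-66.2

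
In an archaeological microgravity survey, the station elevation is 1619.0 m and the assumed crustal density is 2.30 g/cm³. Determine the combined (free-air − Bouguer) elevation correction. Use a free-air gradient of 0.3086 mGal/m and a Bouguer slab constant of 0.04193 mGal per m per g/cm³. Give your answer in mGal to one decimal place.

Combined gradient = 0.3086 − 0.04193 × 2.30 = 0.2121610 mGal/m
Combined elevation correction = 0.2121610 × 1619.0 = 343.5 mGal

343.5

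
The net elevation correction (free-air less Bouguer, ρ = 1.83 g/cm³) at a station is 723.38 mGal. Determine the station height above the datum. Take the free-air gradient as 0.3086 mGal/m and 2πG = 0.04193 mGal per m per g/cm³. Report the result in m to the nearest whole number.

3120

Combined gradient = 0.3086 − 0.04193 × 1.83 = 0.2318681 mGal/m
h = 723.38 / 0.2318681 = 3119.79 m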